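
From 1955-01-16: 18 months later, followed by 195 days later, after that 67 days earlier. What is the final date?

November 21, 1956

Adding 18 months from January 16, 1955:
month 1 + 18 = 19, which is month 7 of year 1956 → July 1956.
Day 16 is valid in July, giving July 16, 1956.
Counting forward 195 days from July 16, 1956:
July has 31 days, so 31 − 16 = 15 days remain after July 16, 1956; 195 − 15 = 180 left.
August 1956 has 31 days: 180 − 31 = 149 left.
September 1956 has 30 days: 149 − 30 = 119 left.
October 1956 has 31 days: 119 − 31 = 88 left.
November 1956 has 30 days: 88 − 30 = 58 left.
December 1956 has 31 days: 58 − 31 = 27 left.
27 days into January 1957 → January 27, 1957.
Going back 67 days from January 27, 1957:
Going back 27 days from January 27, 1957 reaches the end of the previous month; 67 − 27 = 40 left.
December 1956 has 31 days: 40 − 31 = 9 left.
November 1956 has 30 days; 30 − 9 = 21 → November 21, 1956.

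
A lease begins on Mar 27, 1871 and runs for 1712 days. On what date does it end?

Adding 1712 days from March 27, 1871.
March has 31 days, so 31 − 27 = 4 days remain after March 27, 1871; 1712 − 4 = 1708 left.
April 1871 has 30 days: 1708 − 30 = 1678 left.
May 1871 has 31 days: 1678 − 31 = 1647 left.
June 1871 has 30 days: 1647 − 30 = 1617 left.
July 1871 has 31 days: 1617 − 31 = 1586 left.
August 1871 has 31 days: 1586 − 31 = 1555 left.
September 1871 has 30 days: 1555 − 30 = 1525 left.
October 1871 has 31 days: 1525 − 31 = 1494 left.
November 1871 has 30 days: 1494 − 30 = 1464 left.
December 1871 has 31 days: 1464 − 31 = 1433 left.
January 1872 has 31 days: 1433 − 31 = 1402 left.
February 1872 has 29 days (1872 is a leap year): 1402 − 29 = 1373 left.
March 1872 has 31 days: 1373 − 31 = 1342 left.
April 1872 has 30 days: 1342 − 30 = 1312 left.
May 1872 has 31 days: 1312 − 31 = 1281 left.
June 1872 has 30 days: 1281 − 30 = 1251 left.
July 1872 has 31 days: 1251 − 31 = 1220 left.
August 1872 has 31 days: 1220 − 31 = 1189 left.
September 1872 has 30 days: 1189 − 30 = 1159 left.
October 1872 has 31 days: 1159 − 31 = 1128 left.
November 1872 has 30 days: 1128 − 30 = 1098 left.
December 1872 has 31 days: 1098 − 31 = 1067 left.
January 1873 has 31 days: 1067 − 31 = 1036 left.
February 1873 has 28 days (1873 is not a leap year): 1036 − 28 = 1008 left.
March 1873 has 31 days: 1008 − 31 = 977 left.
April 1873 has 30 days: 977 − 30 = 947 left.
May 1873 has 31 days: 947 − 31 = 916 left.
June 1873 has 30 days: 916 − 30 = 886 left.
July 1873 has 31 days: 886 − 31 = 855 left.
August 1873 has 31 days: 855 − 31 = 824 left.
September 1873 has 30 days: 824 − 30 = 794 left.
October 1873 has 31 days: 794 − 31 = 763 left.
November 1873 has 30 days: 763 − 30 = 733 left.
December 1873 has 31 days: 733 − 31 = 702 left.
January 1874 has 31 days: 702 − 31 = 671 left.
February 1874 has 28 days (1874 is not a leap year): 671 − 28 = 643 left.
March 1874 has 31 days: 643 − 31 = 612 left.
April 1874 has 30 days: 612 − 30 = 582 left.
May 1874 has 31 days: 582 − 31 = 551 left.
June 1874 has 30 days: 551 − 30 = 521 left.
July 1874 has 31 days: 521 − 31 = 490 left.
August 1874 has 31 days: 490 − 31 = 459 left.
September 1874 has 30 days: 459 − 30 = 429 left.
October 1874 has 31 days: 429 − 31 = 398 left.
November 1874 has 30 days: 398 − 30 = 368 left.
December 1874 has 31 days: 368 − 31 = 337 left.
January 1875 has 31 days: 337 − 31 = 306 left.
February 1875 has 28 days (1875 is not a leap year): 306 − 28 = 278 left.
March 1875 has 31 days: 278 − 31 = 247 left.
April 1875 has 30 days: 247 − 30 = 217 left.
May 1875 has 31 days: 217 − 31 = 186 left.
June 1875 has 30 days: 186 − 30 = 156 left.
July 1875 has 31 days: 156 − 31 = 125 left.
August 1875 has 31 days: 125 − 31 = 94 left.
September 1875 has 30 days: 94 − 30 = 64 left.
October 1875 has 31 days: 64 − 31 = 33 left.
November 1875 has 30 days: 33 − 30 = 3 left.
3 days into December 1875 → December 3, 1875.

December 3, 1875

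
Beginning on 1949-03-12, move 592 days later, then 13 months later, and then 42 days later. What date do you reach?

January 6, 1952

Counting forward 592 days from March 12, 1949:
March has 31 days, so 31 − 12 = 19 days remain after March 12, 1949; 592 − 19 = 573 left.
April 1949 has 30 days: 573 − 30 = 543 left.
May 1949 has 31 days: 543 − 31 = 512 left.
June 1949 has 30 days: 512 − 30 = 482 left.
July 1949 has 31 days: 482 − 31 = 451 left.
August 1949 has 31 days: 451 − 31 = 420 left.
September 1949 has 30 days: 420 − 30 = 390 left.
October 1949 has 31 days: 390 − 31 = 359 left.
November 1949 has 30 days: 359 − 30 = 329 left.
December 1949 has 31 days: 329 − 31 = 298 left.
January 1950 has 31 days: 298 − 31 = 267 left.
February 1950 has 28 days (1950 is not a leap year): 267 − 28 = 239 left.
March 1950 has 31 days: 239 − 31 = 208 left.
April 1950 has 30 days: 208 − 30 = 178 left.
May 1950 has 31 days: 178 − 31 = 147 left.
June 1950 has 30 days: 147 − 30 = 117 left.
July 1950 has 31 days: 117 − 31 = 86 left.
August 1950 has 31 days: 86 − 31 = 55 left.
September 1950 has 30 days: 55 − 30 = 25 left.
25 days into October 1950 → October 25, 1950.
Counting forward 13 months from October 25, 1950:
month 10 + 13 = 23, which is month 11 of year 1951 → November 1951.
Day 25 is valid in November, giving November 25, 1951.
Adding 42 days from November 25, 1951:
November has 30 days, so 30 − 25 = 5 days remain after November 25, 1951; 42 − 5 = 37 left.
December 1951 has 31 days: 37 − 31 = 6 left.
6 days into January 1952 → January 6, 1952.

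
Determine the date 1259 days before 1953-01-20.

Counting back 1259 days from January 20, 1953.
Going back 20 days from January 20, 1953 reaches the end of the previous month; 1259 − 20 = 1239 left.
December 1952 has 31 days: 1239 − 31 = 1208 left.
November 1952 has 30 days: 1208 − 30 = 1178 left.
October 1952 has 31 days: 1178 − 31 = 1147 left.
September 1952 has 30 days: 1147 − 30 = 1117 left.
August 1952 has 31 days: 1117 − 31 = 1086 left.
July 1952 has 31 days: 1086 − 31 = 1055 left.
June 1952 has 30 days: 1055 − 30 = 1025 left.
May 1952 has 31 days: 1025 − 31 = 994 left.
April 1952 has 30 days: 994 − 30 = 964 left.
March 1952 has 31 days: 964 − 31 = 933 left.
February 1952 has 29 days (1952 is a leap year): 933 − 29 = 904 left.
January 1952 has 31 days: 904 − 31 = 873 left.
December 1951 has 31 days: 873 − 31 = 842 left.
November 1951 has 30 days: 842 − 30 = 812 left.
October 1951 has 31 days: 812 − 31 = 781 left.
September 1951 has 30 days: 781 − 30 = 751 left.
August 1951 has 31 days: 751 − 31 = 720 left.
July 1951 has 31 days: 720 − 31 = 689 left.
June 1951 has 30 days: 689 − 30 = 659 left.
May 1951 has 31 days: 659 − 31 = 628 left.
April 1951 has 30 days: 628 − 30 = 598 left.
March 1951 has 31 days: 598 − 31 = 567 left.
February 1951 has 28 days (1951 is not a leap year): 567 − 28 = 539 left.
January 1951 has 31 days: 539 − 31 = 508 left.
December 1950 has 31 days: 508 − 31 = 477 left.
November 1950 has 30 days: 477 − 30 = 447 left.
October 1950 has 31 days: 447 − 31 = 416 left.
September 1950 has 30 days: 416 − 30 = 386 left.
August 1950 has 31 days: 386 − 31 = 355 left.
July 1950 has 31 days: 355 − 31 = 324 left.
June 1950 has 30 days: 324 − 30 = 294 left.
May 1950 has 31 days: 294 − 31 = 263 left.
April 1950 has 30 days: 263 − 30 = 233 left.
March 1950 has 31 days: 233 − 31 = 202 left.
February 1950 has 28 days (1950 is not a leap year): 202 − 28 = 174 left.
January 1950 has 31 days: 174 − 31 = 143 left.
December 1949 has 31 days: 143 − 31 = 112 left.
November 1949 has 30 days: 112 − 30 = 82 left.
October 1949 has 31 days: 82 − 31 = 51 left.
September 1949 has 30 days: 51 − 30 = 21 left.
August 1949 has 31 days; 31 − 21 = 10 → August 10, 1949.

August 10, 1949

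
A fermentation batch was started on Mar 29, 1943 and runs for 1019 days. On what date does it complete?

January 11, 1946

Adding 1019 days from March 29, 1943.
March has 31 days, so 31 − 29 = 2 days remain after March 29, 1943; 1019 − 2 = 1017 left.
April 1943 has 30 days: 1017 − 30 = 987 left.
May 1943 has 31 days: 987 − 31 = 956 left.
June 1943 has 30 days: 956 − 30 = 926 left.
July 1943 has 31 days: 926 − 31 = 895 left.
August 1943 has 31 days: 895 − 31 = 864 left.
September 1943 has 30 days: 864 − 30 = 834 left.
October 1943 has 31 days: 834 − 31 = 803 left.
November 1943 has 30 days: 803 − 30 = 773 left.
December 1943 has 31 days: 773 − 31 = 742 left.
January 1944 has 31 days: 742 − 31 = 711 left.
February 1944 has 29 days (1944 is a leap year): 711 − 29 = 682 left.
March 1944 has 31 days: 682 − 31 = 651 left.
April 1944 has 30 days: 651 − 30 = 621 left.
May 1944 has 31 days: 621 − 31 = 590 left.
June 1944 has 30 days: 590 − 30 = 560 left.
July 1944 has 31 days: 560 − 31 = 529 left.
August 1944 has 31 days: 529 − 31 = 498 left.
September 1944 has 30 days: 498 − 30 = 468 left.
October 1944 has 31 days: 468 − 31 = 437 left.
November 1944 has 30 days: 437 − 30 = 407 left.
December 1944 has 31 days: 407 − 31 = 376 left.
January 1945 has 31 days: 376 − 31 = 345 left.
February 1945 has 28 days (1945 is not a leap year): 345 − 28 = 317 left.
March 1945 has 31 days: 317 − 31 = 286 left.
April 1945 has 30 days: 286 − 30 = 256 left.
May 1945 has 31 days: 256 − 31 = 225 left.
June 1945 has 30 days: 225 − 30 = 195 left.
July 1945 has 31 days: 195 − 31 = 164 left.
August 1945 has 31 days: 164 − 31 = 133 left.
September 1945 has 30 days: 133 − 30 = 103 left.
October 1945 has 31 days: 103 − 31 = 72 left.
November 1945 has 30 days: 72 − 30 = 42 left.
December 1945 has 31 days: 42 − 31 = 11 left.
11 days into January 1946 → January 11, 1946.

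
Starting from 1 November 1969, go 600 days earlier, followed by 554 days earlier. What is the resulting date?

Subtracting 600 days from November 1, 1969:
Going back 1 day from November 1, 1969 reaches the end of the previous month; 600 − 1 = 599 left.
October 1969 has 31 days: 599 − 31 = 568 left.
September 1969 has 30 days: 568 − 30 = 538 left.
August 1969 has 31 days: 538 − 31 = 507 left.
July 1969 has 31 days: 507 − 31 = 476 left.
June 1969 has 30 days: 476 − 30 = 446 left.
May 1969 has 31 days: 446 − 31 = 415 left.
April 1969 has 30 days: 415 − 30 = 385 left.
March 1969 has 31 days: 385 − 31 = 354 left.
February 1969 has 28 days (1969 is not a leap year): 354 − 28 = 326 left.
January 1969 has 31 days: 326 − 31 = 295 left.
December 1968 has 31 days: 295 − 31 = 264 left.
November 1968 has 30 days: 264 − 30 = 234 left.
October 1968 has 31 days: 234 − 31 = 203 left.
September 1968 has 30 days: 203 − 30 = 173 left.
August 1968 has 31 days: 173 − 31 = 142 left.
July 1968 has 31 days: 142 − 31 = 111 left.
June 1968 has 30 days: 111 − 30 = 81 left.
May 1968 has 31 days: 81 − 31 = 50 left.
April 1968 has 30 days: 50 − 30 = 20 left.
March 1968 has 31 days; 31 − 20 = 11 → March 11, 1968.
Subtracting 554 days from March 11, 1968:
Going back 11 days from March 11, 1968 reaches the end of the previous month; 554 − 11 = 543 left.
February 1968 has 29 days (1968 is a leap year): 543 − 29 = 514 left.
January 1968 has 31 days: 514 − 31 = 483 left.
December 1967 has 31 days: 483 − 31 = 452 left.
November 1967 has 30 days: 452 − 30 = 422 left.
October 1967 has 31 days: 422 − 31 = 391 left.
September 1967 has 30 days: 391 − 30 = 361 left.
August 1967 has 31 days: 361 − 31 = 330 left.
July 1967 has 31 days: 330 − 31 = 299 left.
June 1967 has 30 days: 299 − 30 = 269 left.
May 1967 has 31 days: 269 − 31 = 238 left.
April 1967 has 30 days: 238 − 30 = 208 left.
March 1967 has 31 days: 208 − 31 = 177 left.
February 1967 has 28 days (1967 is not a leap year): 177 − 28 = 149 left.
January 1967 has 31 days: 149 − 31 = 118 left.
December 1966 has 31 days: 118 − 31 = 87 left.
November 1966 has 30 days: 87 − 30 = 57 left.
October 1966 has 31 days: 57 − 31 = 26 left.
September 1966 has 30 days; 30 − 26 = 4 → September 4, 1966.

September 4, 1966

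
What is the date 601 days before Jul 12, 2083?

Subtracting 601 days from July 12, 2083.
Going back 12 days from July 12, 2083 reaches the end of the previous month; 601 − 12 = 589 left.
June 2083 has 30 days: 589 − 30 = 559 left.
May 2083 has 31 days: 559 − 31 = 528 left.
April 2083 has 30 days: 528 − 30 = 498 left.
March 2083 has 31 days: 498 − 31 = 467 left.
February 2083 has 28 days (2083 is not a leap year): 467 − 28 = 439 left.
January 2083 has 31 days: 439 − 31 = 408 left.
December 2082 has 31 days: 408 − 31 = 377 left.
November 2082 has 30 days: 377 − 30 = 347 left.
October 2082 has 31 days: 347 − 31 = 316 left.
September 2082 has 30 days: 316 − 30 = 286 left.
August 2082 has 31 days: 286 − 31 = 255 left.
July 2082 has 31 days: 255 − 31 = 224 left.
June 2082 has 30 days: 224 − 30 = 194 left.
May 2082 has 31 days: 194 − 31 = 163 left.
April 2082 has 30 days: 163 − 30 = 133 left.
March 2082 has 31 days: 133 − 31 = 102 left.
February 2082 has 28 days (2082 is not a leap year): 102 − 28 = 74 left.
January 2082 has 31 days: 74 − 31 = 43 left.
December 2081 has 31 days: 43 − 31 = 12 left.
November 2081 has 30 days; 30 − 12 = 18 → November 18, 2081.

November 18, 2081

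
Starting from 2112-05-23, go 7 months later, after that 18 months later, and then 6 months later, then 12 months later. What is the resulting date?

December 23, 2115

Adding 7 months from May 23, 2112:
month 5 + 7 = 12 → December 2112.
Day 23 is valid in December, giving December 23, 2112.
Counting forward 18 months from December 23, 2112:
month 12 + 18 = 30, which is month 6 of year 2114 → June 2114.
Day 23 is valid in June, giving June 23, 2114.
Adding 6 months from June 23, 2114:
month 6 + 6 = 12 → December 2114.
Day 23 is valid in December, giving December 23, 2114.
Advancing 12 months from December 23, 2114:
month 12 + 12 = 24, which is month 12 of year 2115 → December 2115.
Day 23 is valid in December, giving December 23, 2115.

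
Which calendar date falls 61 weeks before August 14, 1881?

Counting back 61 weeks = 427 days from August 14, 1881.
Going back 14 days from August 14, 1881 reaches the end of the previous month; 427 − 14 = 413 left.
July 1881 has 31 days: 413 − 31 = 382 left.
June 1881 has 30 days: 382 − 30 = 352 left.
May 1881 has 31 days: 352 − 31 = 321 left.
April 1881 has 30 days: 321 − 30 = 291 left.
March 1881 has 31 days: 291 − 31 = 260 left.
February 1881 has 28 days (1881 is not a leap year): 260 − 28 = 232 left.
January 1881 has 31 days: 232 − 31 = 201 left.
December 1880 has 31 days: 201 − 31 = 170 left.
November 1880 has 30 days: 170 − 30 = 140 left.
October 1880 has 31 days: 140 − 31 = 109 left.
September 1880 has 30 days: 109 − 30 = 79 left.
August 1880 has 31 days: 79 − 31 = 48 left.
July 1880 has 31 days: 48 − 31 = 17 left.
June 1880 has 30 days; 30 − 17 = 13 → June 13, 1880.

June 13, 1880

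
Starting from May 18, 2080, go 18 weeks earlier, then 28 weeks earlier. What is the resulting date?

July 1, 2079

Counting back 18 weeks (= 126 days) from May 18, 2080:
Going back 18 days from May 18, 2080 reaches the end of the previous month; 126 − 18 = 108 left.
April 2080 has 30 days: 108 − 30 = 78 left.
March 2080 has 31 days: 78 − 31 = 47 left.
February 2080 has 29 days (2080 is a leap year): 47 − 29 = 18 left.
January 2080 has 31 days; 31 − 18 = 13 → January 13, 2080.
Subtracting 28 weeks (= 196 days) from January 13, 2080:
Going back 13 days from January 13, 2080 reaches the end of the previous month; 196 − 13 = 183 left.
December 2079 has 31 days: 183 − 31 = 152 left.
November 2079 has 30 days: 152 − 30 = 122 left.
October 2079 has 31 days: 122 − 31 = 91 left.
September 2079 has 30 days: 91 − 30 = 61 left.
August 2079 has 31 days: 61 − 31 = 30 left.
July 2079 has 31 days; 31 − 30 = 1 → July 1, 2079.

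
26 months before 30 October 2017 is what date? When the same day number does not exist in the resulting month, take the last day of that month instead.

August 30, 2015

Subtracting 26 months from October 30, 2017.
month 10 − 26 = -16, which is month 8 of year 2015 → August 2015.
Day 30 is valid in August, giving August 30, 2015.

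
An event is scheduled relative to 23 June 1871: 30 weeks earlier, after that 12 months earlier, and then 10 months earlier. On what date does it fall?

January 25, 1869

Going back 30 weeks (= 210 days) from June 23, 1871:
Going back 23 days from June 23, 1871 reaches the end of the previous month; 210 − 23 = 187 left.
May 1871 has 31 days: 187 − 31 = 156 left.
April 1871 has 30 days: 156 − 30 = 126 left.
March 1871 has 31 days: 126 − 31 = 95 left.
February 1871 has 28 days (1871 is not a leap year): 95 − 28 = 67 left.
January 1871 has 31 days: 67 − 31 = 36 left.
December 1870 has 31 days: 36 − 31 = 5 left.
November 1870 has 30 days; 30 − 5 = 25 → November 25, 1870.
Going back 12 months from November 25, 1870:
month 11 − 12 = -1, which is month 11 of year 1869 → November 1869.
Day 25 is valid in November, giving November 25, 1869.
Going back 10 months from November 25, 1869:
month 11 − 10 = 1 → January 1869.
Day 25 is valid in January, giving January 25, 1869.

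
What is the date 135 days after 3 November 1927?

Adding 135 days from November 3, 1927.
November has 30 days, so 30 − 3 = 27 days remain after November 3, 1927; 135 − 27 = 108 left.
December 1927 has 31 days: 108 − 31 = 77 left.
January 1928 has 31 days: 77 − 31 = 46 left.
February 1928 has 29 days (1928 is a leap year): 46 − 29 = 17 left.
17 days into March 1928 → March 17, 1928.

March 17, 1928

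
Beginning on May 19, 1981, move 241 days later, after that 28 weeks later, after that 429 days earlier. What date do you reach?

Counting forward 241 days from May 19, 1981:
May has 31 days, so 31 − 19 = 12 days remain after May 19, 1981; 241 − 12 = 229 left.
June 1981 has 30 days: 229 − 30 = 199 left.
July 1981 has 31 days: 199 − 31 = 168 left.
August 1981 has 31 days: 168 − 31 = 137 left.
September 1981 has 30 days: 137 − 30 = 107 left.
October 1981 has 31 days: 107 − 31 = 76 left.
November 1981 has 30 days: 76 − 30 = 46 left.
December 1981 has 31 days: 46 − 31 = 15 left.
15 days into January 1982 → January 15, 1982.
Adding 28 weeks (= 196 days) from January 15, 1982:
January has 31 days, so 31 − 15 = 16 days remain after January 15, 1982; 196 − 16 = 180 left.
February 1982 has 28 days (1982 is not a leap year): 180 − 28 = 152 left.
March 1982 has 31 days: 152 − 31 = 121 left.
April 1982 has 30 days: 121 − 30 = 91 left.
May 1982 has 31 days: 91 − 31 = 60 left.
June 1982 has 30 days: 60 − 30 = 30 left.
30 days into July 1982 → July 30, 1982.
Subtracting 429 days from July 30, 1982:
Going back 30 days from July 30, 1982 reaches the end of the previous month; 429 − 30 = 399 left.
June 1982 has 30 days: 399 − 30 = 369 left.
May 1982 has 31 days: 369 − 31 = 338 left.
April 1982 has 30 days: 338 − 30 = 308 left.
March 1982 has 31 days: 308 − 31 = 277 left.
February 1982 has 28 days (1982 is not a leap year): 277 − 28 = 249 left.
January 1982 has 31 days: 249 − 31 = 218 left.
December 1981 has 31 days: 218 − 31 = 187 left.
November 1981 has 30 days: 187 − 30 = 157 left.
October 1981 has 31 days: 157 − 31 = 126 left.
September 1981 has 30 days: 126 − 30 = 96 left.
August 1981 has 31 days: 96 − 31 = 65 left.
July 1981 has 31 days: 65 − 31 = 34 left.
June 1981 has 30 days: 34 − 30 = 4 left.
May 1981 has 31 days; 31 − 4 = 27 → May 27, 1981.

May 27, 1981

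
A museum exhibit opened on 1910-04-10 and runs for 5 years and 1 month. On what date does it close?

May 10, 1915

Counting forward 5 years and 1 month from April 10, 1910.
+5 years → 1915; month 4 + 1 = 5 → May 1915.
Day 10 is valid in May, giving May 10, 1915.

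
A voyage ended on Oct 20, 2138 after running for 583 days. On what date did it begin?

Subtracting 583 days from October 20, 2138.
Going back 20 days from October 20, 2138 reaches the end of the previous month; 583 − 20 = 563 left.
September 2138 has 30 days: 563 − 30 = 533 left.
August 2138 has 31 days: 533 − 31 = 502 left.
July 2138 has 31 days: 502 − 31 = 471 left.
June 2138 has 30 days: 471 − 30 = 441 left.
May 2138 has 31 days: 441 − 31 = 410 left.
April 2138 has 30 days: 410 − 30 = 380 left.
March 2138 has 31 days: 380 − 31 = 349 left.
February 2138 has 28 days (2138 is not a leap year): 349 − 28 = 321 left.
January 2138 has 31 days: 321 − 31 = 290 left.
December 2137 has 31 days: 290 − 31 = 259 left.
November 2137 has 30 days: 259 − 30 = 229 left.
October 2137 has 31 days: 229 − 31 = 198 left.
September 2137 has 30 days: 198 − 30 = 168 left.
August 2137 has 31 days: 168 − 31 = 137 left.
July 2137 has 31 days: 137 − 31 = 106 left.
June 2137 has 30 days: 106 − 30 = 76 left.
May 2137 has 31 days: 76 − 31 = 45 left.
April 2137 has 30 days: 45 − 30 = 15 left.
March 2137 has 31 days; 31 − 15 = 16 → March 16, 2137.

March 16, 2137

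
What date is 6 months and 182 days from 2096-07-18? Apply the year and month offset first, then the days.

Counting forward 6 months and 182 days from July 18, 2096: first the month/year part, then the days.
month 7 + 6 = 13, which is month 1 of year 2097 → January 2097.
Day 18 is valid in January, giving January 18, 2097.
Now add 182 days from January 18, 2097.
January has 31 days, so 31 − 18 = 13 days remain after January 18, 2097; 182 − 13 = 169 left.
February 2097 has 28 days (2097 is not a leap year): 169 − 28 = 141 left.
March 2097 has 31 days: 141 − 31 = 110 left.
April 2097 has 30 days: 110 − 30 = 80 left.
May 2097 has 31 days: 80 − 31 = 49 left.
June 2097 has 30 days: 49 − 30 = 19 left.
19 days into July 2097 → July 19, 2097.

July 19, 2097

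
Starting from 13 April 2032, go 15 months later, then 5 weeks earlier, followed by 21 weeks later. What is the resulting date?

Adding 15 months from April 13, 2032:
month 4 + 15 = 19, which is month 7 of year 2033 → July 2033.
Day 13 is valid in July, giving July 13, 2033.
Subtracting 5 weeks (= 35 days) from July 13, 2033:
Going back 13 days from July 13, 2033 reaches the end of the previous month; 35 − 13 = 22 left.
June 2033 has 30 days; 30 − 22 = 8 → June 8, 2033.
Counting forward 21 weeks (= 147 days) from June 8, 2033:
June has 30 days, so 30 − 8 = 22 days remain after June 8, 2033; 147 − 22 = 125 left.
July 2033 has 31 days: 125 − 31 = 94 left.
August 2033 has 31 days: 94 − 31 = 63 left.
September 2033 has 30 days: 63 − 30 = 33 left.
October 2033 has 31 days: 33 − 31 = 2 left.
2 days into November 2033 → November 2, 2033.

November 2, 2033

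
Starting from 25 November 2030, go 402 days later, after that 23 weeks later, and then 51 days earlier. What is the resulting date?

April 20, 2032

Counting forward 402 days from November 25, 2030:
November has 30 days, so 30 − 25 = 5 days remain after November 25, 2030; 402 − 5 = 397 left.
December 2030 has 31 days: 397 − 31 = 366 left.
January 2031 has 31 days: 366 − 31 = 335 left.
February 2031 has 28 days (2031 is not a leap year): 335 − 28 = 307 left.
March 2031 has 31 days: 307 − 31 = 276 left.
April 2031 has 30 days: 276 − 30 = 246 left.
May 2031 has 31 days: 246 − 31 = 215 left.
June 2031 has 30 days: 215 − 30 = 185 left.
July 2031 has 31 days: 185 − 31 = 154 left.
August 2031 has 31 days: 154 − 31 = 123 left.
September 2031 has 30 days: 123 − 30 = 93 left.
October 2031 has 31 days: 93 − 31 = 62 left.
November 2031 has 30 days: 62 − 30 = 32 left.
December 2031 has 31 days: 32 − 31 = 1 left.
1 day into January 2032 → January 1, 2032.
Adding 23 weeks (= 161 days) from January 1, 2032:
January has 31 days, so 31 − 1 = 30 days remain after January 1, 2032; 161 − 30 = 131 left.
February 2032 has 29 days (2032 is a leap year): 131 − 29 = 102 left.
March 2032 has 31 days: 102 − 31 = 71 left.
April 2032 has 30 days: 71 − 30 = 41 left.
May 2032 has 31 days: 41 − 31 = 10 left.
10 days into June 2032 → June 10, 2032.
Counting back 51 days from June 10, 2032:
Going back 10 days from June 10, 2032 reaches the end of the previous month; 51 − 10 = 41 left.
May 2032 has 31 days: 41 − 31 = 10 left.
April 2032 has 30 days; 30 − 10 = 20 → April 20, 2032.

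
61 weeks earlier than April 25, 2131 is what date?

Going back 61 weeks = 427 days from April 25, 2131.
Going back 25 days from April 25, 2131 reaches the end of the previous month; 427 − 25 = 402 left.
March 2131 has 31 days: 402 − 31 = 371 left.
February 2131 has 28 days (2131 is not a leap year): 371 − 28 = 343 left.
January 2131 has 31 days: 343 − 31 = 312 left.
December 2130 has 31 days: 312 − 31 = 281 left.
November 2130 has 30 days: 281 − 30 = 251 left.
October 2130 has 31 days: 251 − 31 = 220 left.
September 2130 has 30 days: 220 − 30 = 190 left.
August 2130 has 31 days: 190 − 31 = 159 left.
July 2130 has 31 days: 159 − 31 = 128 left.
June 2130 has 30 days: 128 − 30 = 98 left.
May 2130 has 31 days: 98 − 31 = 67 left.
April 2130 has 30 days: 67 − 30 = 37 left.
March 2130 has 31 days: 37 − 31 = 6 left.
February 2130 has 28 days; 28 − 6 = 22 → February 22, 2130.

February 22, 2130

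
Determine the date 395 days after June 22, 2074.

Adding 395 days from June 22, 2074.
June has 30 days, so 30 − 22 = 8 days remain after June 22, 2074; 395 − 8 = 387 left.
July 2074 has 31 days: 387 − 31 = 356 left.
August 2074 has 31 days: 356 − 31 = 325 left.
September 2074 has 30 days: 325 − 30 = 295 left.
October 2074 has 31 days: 295 − 31 = 264 left.
November 2074 has 30 days: 264 − 30 = 234 left.
December 2074 has 31 days: 234 − 31 = 203 left.
January 2075 has 31 days: 203 − 31 = 172 left.
February 2075 has 28 days (2075 is not a leap year): 172 − 28 = 144 left.
March 2075 has 31 days: 144 − 31 = 113 left.
April 2075 has 30 days: 113 − 30 = 83 left.
May 2075 has 31 days: 83 − 31 = 52 left.
June 2075 has 30 days: 52 − 30 = 22 left.
22 days into July 2075 → July 22, 2075.

July 22, 2075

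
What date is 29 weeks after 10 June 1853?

December 30, 1853

Adding 29 weeks = 203 days from June 10, 1853.
June has 30 days, so 30 − 10 = 20 days remain after June 10, 1853; 203 − 20 = 183 left.
July 1853 has 31 days: 183 − 31 = 152 left.
August 1853 has 31 days: 152 − 31 = 121 left.
September 1853 has 30 days: 121 − 30 = 91 left.
October 1853 has 31 days: 91 − 31 = 60 left.
November 1853 has 30 days: 60 − 30 = 30 left.
30 days into December 1853 → December 30, 1853.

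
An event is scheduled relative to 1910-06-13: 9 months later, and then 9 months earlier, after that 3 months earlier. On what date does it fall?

Adding 9 months from June 13, 1910:
month 6 + 9 = 15, which is month 3 of year 1911 → March 1911.
Day 13 is valid in March, giving March 13, 1911.
Going back 9 months from March 13, 1911:
month 3 − 9 = -6, which is month 6 of year 1910 → June 1910.
Day 13 is valid in June, giving June 13, 1910.
Going back 3 months from June 13, 1910:
month 6 − 3 = 3 → March 1910.
Day 13 is valid in March, giving March 13, 1910.

March 13, 1910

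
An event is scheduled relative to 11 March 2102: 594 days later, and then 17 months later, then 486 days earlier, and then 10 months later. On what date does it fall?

Adding 594 days from March 11, 2102:
March has 31 days, so 31 − 11 = 20 days remain after March 11, 2102; 594 − 20 = 574 left.
April 2102 has 30 days: 574 − 30 = 544 left.
May 2102 has 31 days: 544 − 31 = 513 left.
June 2102 has 30 days: 513 − 30 = 483 left.
July 2102 has 31 days: 483 − 31 = 452 left.
August 2102 has 31 days: 452 − 31 = 421 left.
September 2102 has 30 days: 421 − 30 = 391 left.
October 2102 has 31 days: 391 − 31 = 360 left.
November 2102 has 30 days: 360 − 30 = 330 left.
December 2102 has 31 days: 330 − 31 = 299 left.
January 2103 has 31 days: 299 − 31 = 268 left.
February 2103 has 28 days (2103 is not a leap year): 268 − 28 = 240 left.
March 2103 has 31 days: 240 − 31 = 209 left.
April 2103 has 30 days: 209 − 30 = 179 left.
May 2103 has 31 days: 179 − 31 = 148 left.
June 2103 has 30 days: 148 − 30 = 118 left.
July 2103 has 31 days: 118 − 31 = 87 left.
August 2103 has 31 days: 87 − 31 = 56 left.
September 2103 has 30 days: 56 − 30 = 26 left.
26 days into October 2103 → October 26, 2103.
Advancing 17 months from October 26, 2103:
month 10 + 17 = 27, which is month 3 of year 2105 → March 2105.
Day 26 is valid in March, giving March 26, 2105.
Subtracting 486 days from March 26, 2105:
Going back 26 days from March 26, 2105 reaches the end of the previous month; 486 − 26 = 460 left.
February 2105 has 28 days (2105 is not a leap year): 460 − 28 = 432 left.
January 2105 has 31 days: 432 − 31 = 401 left.
December 2104 has 31 days: 401 − 31 = 370 left.
November 2104 has 30 days: 370 − 30 = 340 left.
October 2104 has 31 days: 340 − 31 = 309 left.
September 2104 has 30 days: 309 − 30 = 279 left.
August 2104 has 31 days: 279 − 31 = 248 left.
July 2104 has 31 days: 248 − 31 = 217 left.
June 2104 has 30 days: 217 − 30 = 187 left.
May 2104 has 31 days: 187 − 31 = 156 left.
April 2104 has 30 days: 156 − 30 = 126 left.
March 2104 has 31 days: 126 − 31 = 95 left.
February 2104 has 29 days (2104 is a leap year): 95 − 29 = 66 left.
January 2104 has 31 days: 66 − 31 = 35 left.
December 2103 has 31 days: 35 − 31 = 4 left.
November 2103 has 30 days; 30 − 4 = 26 → November 26, 2103.
Advancing 10 months from November 26, 2103:
month 11 + 10 = 21, which is month 9 of year 2104 → September 2104.
Day 26 is valid in September, giving September 26, 2104.

September 26, 2104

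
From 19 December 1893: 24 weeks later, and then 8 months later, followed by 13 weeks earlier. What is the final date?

November 6, 1894

Adding 24 weeks (= 168 days) from December 19, 1893:
December has 31 days, so 31 − 19 = 12 days remain after December 19, 1893; 168 − 12 = 156 left.
January 1894 has 31 days: 156 − 31 = 125 left.
February 1894 has 28 days (1894 is not a leap year): 125 − 28 = 97 left.
March 1894 has 31 days: 97 − 31 = 66 left.
April 1894 has 30 days: 66 − 30 = 36 left.
May 1894 has 31 days: 36 − 31 = 5 left.
5 days into June 1894 → June 5, 1894.
Advancing 8 months from June 5, 1894:
month 6 + 8 = 14, which is month 2 of year 1895 → February 1895.
Day 5 is valid in February, giving February 5, 1895.
Subtracting 13 weeks (= 91 days) from February 5, 1895:
Going back 5 days from February 5, 1895 reaches the end of the previous month; 91 − 5 = 86 left.
January 1895 has 31 days: 86 − 31 = 55 left.
December 1894 has 31 days: 55 − 31 = 24 left.
November 1894 has 30 days; 30 − 24 = 6 → November 6, 1894.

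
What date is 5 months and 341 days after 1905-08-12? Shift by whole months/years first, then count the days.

Adding 5 months and 341 days from August 12, 1905: first the month/year part, then the days.
month 8 + 5 = 13, which is month 1 of year 1906 → January 1906.
Day 12 is valid in January, giving January 12, 1906.
Now add 341 days from January 12, 1906.
January has 31 days, so 31 − 12 = 19 days remain after January 12, 1906; 341 − 19 = 322 left.
February 1906 has 28 days (1906 is not a leap year): 322 − 28 = 294 left.
March 1906 has 31 days: 294 − 31 = 263 left.
April 1906 has 30 days: 263 − 30 = 233 left.
May 1906 has 31 days: 233 − 31 = 202 left.
June 1906 has 30 days: 202 − 30 = 172 left.
July 1906 has 31 days: 172 − 31 = 141 left.
August 1906 has 31 days: 141 − 31 = 110 left.
September 1906 has 30 days: 110 − 30 = 80 left.
October 1906 has 31 days: 80 − 31 = 49 left.
November 1906 has 30 days: 49 − 30 = 19 left.
19 days into December 1906 → December 19, 1906.

December 19, 1906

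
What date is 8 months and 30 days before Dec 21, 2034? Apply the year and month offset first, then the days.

March 22, 2034

Counting back 8 months and 30 days from December 21, 2034: first the month/year part, then the days.
month 12 − 8 = 4 → April 2034.
Day 21 is valid in April, giving April 21, 2034.
Now subtract 30 days from April 21, 2034.
Going back 21 days from April 21, 2034 reaches the end of the previous month; 30 − 21 = 9 left.
March 2034 has 31 days; 31 − 9 = 22 → March 22, 2034.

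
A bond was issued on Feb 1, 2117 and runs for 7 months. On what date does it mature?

September 1, 2117

Adding 7 months from February 1, 2117.
month 2 + 7 = 9 → September 2117.
Day 1 is valid in September, giving September 1, 2117.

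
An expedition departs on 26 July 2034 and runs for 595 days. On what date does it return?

March 12, 2036

Advancing 595 days from July 26, 2034.
July has 31 days, so 31 − 26 = 5 days remain after July 26, 2034; 595 − 5 = 590 left.
August 2034 has 31 days: 590 − 31 = 559 left.
September 2034 has 30 days: 559 − 30 = 529 left.
October 2034 has 31 days: 529 − 31 = 498 left.
November 2034 has 30 days: 498 − 30 = 468 left.
December 2034 has 31 days: 468 − 31 = 437 left.
January 2035 has 31 days: 437 − 31 = 406 left.
February 2035 has 28 days (2035 is not a leap year): 406 − 28 = 378 left.
March 2035 has 31 days: 378 − 31 = 347 left.
April 2035 has 30 days: 347 − 30 = 317 left.
May 2035 has 31 days: 317 − 31 = 286 left.
June 2035 has 30 days: 286 − 30 = 256 left.
July 2035 has 31 days: 256 − 31 = 225 left.
August 2035 has 31 days: 225 − 31 = 194 left.
September 2035 has 30 days: 194 − 30 = 164 left.
October 2035 has 31 days: 164 − 31 = 133 left.
November 2035 has 30 days: 133 − 30 = 103 left.
December 2035 has 31 days: 103 − 31 = 72 left.
January 2036 has 31 days: 72 − 31 = 41 left.
February 2036 has 29 days (2036 is a leap year): 41 − 29 = 12 left.
12 days into March 2036 → March 12, 2036.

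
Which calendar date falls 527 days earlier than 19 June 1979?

Going back 527 days from June 19, 1979.
Going back 19 days from June 19, 1979 reaches the end of the previous month; 527 − 19 = 508 left.
May 1979 has 31 days: 508 − 31 = 477 left.
April 1979 has 30 days: 477 − 30 = 447 left.
March 1979 has 31 days: 447 − 31 = 416 left.
February 1979 has 28 days (1979 is not a leap year): 416 − 28 = 388 left.
January 1979 has 31 days: 388 − 31 = 357 left.
December 1978 has 31 days: 357 − 31 = 326 left.
November 1978 has 30 days: 326 − 30 = 296 left.
October 1978 has 31 days: 296 − 31 = 265 left.
September 1978 has 30 days: 265 − 30 = 235 left.
August 1978 has 31 days: 235 − 31 = 204 left.
July 1978 has 31 days: 204 − 31 = 173 left.
June 1978 has 30 days: 173 − 30 = 143 left.
May 1978 has 31 days: 143 − 31 = 112 left.
April 1978 has 30 days: 112 − 30 = 82 left.
March 1978 has 31 days: 82 − 31 = 51 left.
February 1978 has 28 days (1978 is not a leap year): 51 − 28 = 23 left.
January 1978 has 31 days; 31 − 23 = 8 → January 8, 1978.

January 8, 1978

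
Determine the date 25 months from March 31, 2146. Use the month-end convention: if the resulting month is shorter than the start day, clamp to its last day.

Counting forward 25 months from March 31, 2146.
month 3 + 25 = 28, which is month 4 of year 2148 → April 2148.
April 2148 has only 30 days and the start was day 31, so the date clamps to April 30, 2148.

April 30, 2148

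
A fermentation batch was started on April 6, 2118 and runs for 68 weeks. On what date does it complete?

Advancing 68 weeks = 476 days from April 6, 2118.
April has 30 days, so 30 − 6 = 24 days remain after April 6, 2118; 476 − 24 = 452 left.
May 2118 has 31 days: 452 − 31 = 421 left.
June 2118 has 30 days: 421 − 30 = 391 left.
July 2118 has 31 days: 391 − 31 = 360 left.
August 2118 has 31 days: 360 − 31 = 329 left.
September 2118 has 30 days: 329 − 30 = 299 left.
October 2118 has 31 days: 299 − 31 = 268 left.
November 2118 has 30 days: 268 − 30 = 238 left.
December 2118 has 31 days: 238 − 31 = 207 left.
January 2119 has 31 days: 207 − 31 = 176 left.
February 2119 has 28 days (2119 is not a leap year): 176 − 28 = 148 left.
March 2119 has 31 days: 148 − 31 = 117 left.
April 2119 has 30 days: 117 − 30 = 87 left.
May 2119 has 31 days: 87 − 31 = 56 left.
June 2119 has 30 days: 56 − 30 = 26 left.
26 days into July 2119 → July 26, 2119.

July 26, 2119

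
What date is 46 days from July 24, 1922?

Counting forward 46 days from July 24, 1922.
July has 31 days, so 31 − 24 = 7 days remain after July 24, 1922; 46 − 7 = 39 left.
August 1922 has 31 days: 39 − 31 = 8 left.
8 days into September 1922 → September 8, 1922.

September 8, 1922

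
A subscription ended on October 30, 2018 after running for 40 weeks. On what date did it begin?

Counting back 40 weeks = 280 days from October 30, 2018.
Going back 30 days from October 30, 2018 reaches the end of the previous month; 280 − 30 = 250 left.
September 2018 has 30 days: 250 − 30 = 220 left.
August 2018 has 31 days: 220 − 31 = 189 left.
July 2018 has 31 days: 189 − 31 = 158 left.
June 2018 has 30 days: 158 − 30 = 128 left.
May 2018 has 31 days: 128 − 31 = 97 left.
April 2018 has 30 days: 97 − 30 = 67 left.
March 2018 has 31 days: 67 − 31 = 36 left.
February 2018 has 28 days (2018 is not a leap year): 36 − 28 = 8 left.
January 2018 has 31 days; 31 − 8 = 23 → January 23, 2018.

January 23, 2018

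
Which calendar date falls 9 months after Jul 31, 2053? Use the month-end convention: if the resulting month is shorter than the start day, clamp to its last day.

April 30, 2054

Advancing 9 months from July 31, 2053.
month 7 + 9 = 16, which is month 4 of year 2054 → April 2054.
April 2054 has only 30 days and the start was day 31, so the date clamps to April 30, 2054.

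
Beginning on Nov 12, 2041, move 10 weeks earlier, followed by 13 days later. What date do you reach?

Counting back 10 weeks (= 70 days) from November 12, 2041:
Going back 12 days from November 12, 2041 reaches the end of the previous month; 70 − 12 = 58 left.
October 2041 has 31 days: 58 − 31 = 27 left.
September 2041 has 30 days; 30 − 27 = 3 → September 3, 2041.
Adding 13 days from September 3, 2041:
September has 30 days; 3 + 13 = 16, still in September.

September 16, 2041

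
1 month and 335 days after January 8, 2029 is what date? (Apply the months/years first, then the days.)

January 9, 2030

Adding 1 month and 335 days from January 8, 2029: first the month/year part, then the days.
month 1 + 1 = 2 → February 2029.
Day 8 is valid in February, giving February 8, 2029.
Now add 335 days from February 8, 2029.
February has 28 days, so 28 − 8 = 20 days remain after February 8, 2029; 335 − 20 = 315 left.
March 2029 has 31 days: 315 − 31 = 284 left.
April 2029 has 30 days: 284 − 30 = 254 left.
May 2029 has 31 days: 254 − 31 = 223 left.
June 2029 has 30 days: 223 − 30 = 193 left.
July 2029 has 31 days: 193 − 31 = 162 left.
August 2029 has 31 days: 162 − 31 = 131 left.
September 2029 has 30 days: 131 − 30 = 101 left.
October 2029 has 31 days: 101 − 31 = 70 left.
November 2029 has 30 days: 70 − 30 = 40 left.
December 2029 has 31 days: 40 − 31 = 9 left.
9 days into January 2030 → January 9, 2030.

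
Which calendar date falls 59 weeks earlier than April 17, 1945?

February 29, 1944

Going back 59 weeks = 413 days from April 17, 1945.
Going back 17 days from April 17, 1945 reaches the end of the previous month; 413 − 17 = 396 left.
March 1945 has 31 days: 396 − 31 = 365 left.
February 1945 has 28 days (1945 is not a leap year): 365 − 28 = 337 left.
January 1945 has 31 days: 337 − 31 = 306 left.
December 1944 has 31 days: 306 − 31 = 275 left.
November 1944 has 30 days: 275 − 30 = 245 left.
October 1944 has 31 days: 245 − 31 = 214 left.
September 1944 has 30 days: 214 − 30 = 184 left.
August 1944 has 31 days: 184 − 31 = 153 left.
July 1944 has 31 days: 153 − 31 = 122 left.
June 1944 has 30 days: 122 − 30 = 92 left.
May 1944 has 31 days: 92 − 31 = 61 left.
April 1944 has 30 days: 61 − 30 = 31 left.
March 1944 has 31 days: 31 − 31 = 0 left.
February 1944 has 29 days; 29 − 0 = 29 → February 29, 1944.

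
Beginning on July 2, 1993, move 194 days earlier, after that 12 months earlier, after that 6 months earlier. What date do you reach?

Counting back 194 days from July 2, 1993:
Going back 2 days from July 2, 1993 reaches the end of the previous month; 194 − 2 = 192 left.
June 1993 has 30 days: 192 − 30 = 162 left.
May 1993 has 31 days: 162 − 31 = 131 left.
April 1993 has 30 days: 131 − 30 = 101 left.
March 1993 has 31 days: 101 − 31 = 70 left.
February 1993 has 28 days (1993 is not a leap year): 70 − 28 = 42 left.
January 1993 has 31 days: 42 − 31 = 11 left.
December 1992 has 31 days; 31 − 11 = 20 → December 20, 1992.
Going back 12 months from December 20, 1992:
month 12 − 12 = 0, which is month 12 of year 1991 → December 1991.
Day 20 is valid in December, giving December 20, 1991.
Going back 6 months from December 20, 1991:
month 12 − 6 = 6 → June 1991.
Day 20 is valid in June, giving June 20, 1991.

June 20, 1991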